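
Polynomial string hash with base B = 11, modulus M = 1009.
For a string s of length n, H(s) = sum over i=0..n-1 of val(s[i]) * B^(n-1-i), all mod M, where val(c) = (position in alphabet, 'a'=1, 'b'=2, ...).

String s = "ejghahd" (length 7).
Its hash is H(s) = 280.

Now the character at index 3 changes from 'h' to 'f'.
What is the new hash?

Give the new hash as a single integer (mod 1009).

val('h') = 8, val('f') = 6
Position k = 3, exponent = n-1-k = 3
B^3 mod M = 11^3 mod 1009 = 322
Delta = (6 - 8) * 322 mod 1009 = 365
New hash = (280 + 365) mod 1009 = 645

Answer: 645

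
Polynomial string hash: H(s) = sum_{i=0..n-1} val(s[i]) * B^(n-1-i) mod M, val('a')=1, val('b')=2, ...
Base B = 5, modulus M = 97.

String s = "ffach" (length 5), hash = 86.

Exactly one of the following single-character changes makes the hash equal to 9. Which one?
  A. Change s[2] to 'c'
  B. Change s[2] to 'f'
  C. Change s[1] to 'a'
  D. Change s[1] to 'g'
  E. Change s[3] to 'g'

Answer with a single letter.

Option A: s[2]='a'->'c', delta=(3-1)*5^2 mod 97 = 50, hash=86+50 mod 97 = 39
Option B: s[2]='a'->'f', delta=(6-1)*5^2 mod 97 = 28, hash=86+28 mod 97 = 17
Option C: s[1]='f'->'a', delta=(1-6)*5^3 mod 97 = 54, hash=86+54 mod 97 = 43
Option D: s[1]='f'->'g', delta=(7-6)*5^3 mod 97 = 28, hash=86+28 mod 97 = 17
Option E: s[3]='c'->'g', delta=(7-3)*5^1 mod 97 = 20, hash=86+20 mod 97 = 9 <-- target

Answer: E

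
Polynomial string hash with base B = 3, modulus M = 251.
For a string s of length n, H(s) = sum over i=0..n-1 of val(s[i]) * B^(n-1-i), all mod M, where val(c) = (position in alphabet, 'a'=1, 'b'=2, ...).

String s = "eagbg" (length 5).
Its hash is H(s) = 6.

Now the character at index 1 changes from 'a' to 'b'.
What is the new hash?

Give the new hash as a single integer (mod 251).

val('a') = 1, val('b') = 2
Position k = 1, exponent = n-1-k = 3
B^3 mod M = 3^3 mod 251 = 27
Delta = (2 - 1) * 27 mod 251 = 27
New hash = (6 + 27) mod 251 = 33

Answer: 33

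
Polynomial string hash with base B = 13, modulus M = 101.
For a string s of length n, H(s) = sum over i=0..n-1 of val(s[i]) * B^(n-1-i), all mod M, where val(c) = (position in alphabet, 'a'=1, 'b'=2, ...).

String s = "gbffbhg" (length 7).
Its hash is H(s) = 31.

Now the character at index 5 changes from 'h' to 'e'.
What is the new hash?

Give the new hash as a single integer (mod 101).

Answer: 93

Derivation:
val('h') = 8, val('e') = 5
Position k = 5, exponent = n-1-k = 1
B^1 mod M = 13^1 mod 101 = 13
Delta = (5 - 8) * 13 mod 101 = 62
New hash = (31 + 62) mod 101 = 93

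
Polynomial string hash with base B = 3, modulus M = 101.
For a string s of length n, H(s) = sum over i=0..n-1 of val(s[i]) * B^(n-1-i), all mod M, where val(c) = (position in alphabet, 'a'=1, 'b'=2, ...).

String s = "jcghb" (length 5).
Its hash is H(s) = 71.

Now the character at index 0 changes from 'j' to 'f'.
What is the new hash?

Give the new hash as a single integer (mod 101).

Answer: 50

Derivation:
val('j') = 10, val('f') = 6
Position k = 0, exponent = n-1-k = 4
B^4 mod M = 3^4 mod 101 = 81
Delta = (6 - 10) * 81 mod 101 = 80
New hash = (71 + 80) mod 101 = 50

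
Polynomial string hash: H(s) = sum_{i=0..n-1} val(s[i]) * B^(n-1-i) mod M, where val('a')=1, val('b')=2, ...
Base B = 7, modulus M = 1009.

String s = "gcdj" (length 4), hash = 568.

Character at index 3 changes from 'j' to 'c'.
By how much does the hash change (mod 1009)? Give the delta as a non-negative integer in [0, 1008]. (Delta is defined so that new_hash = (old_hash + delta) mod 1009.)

Answer: 1002

Derivation:
Delta formula: (val(new) - val(old)) * B^(n-1-k) mod M
  val('c') - val('j') = 3 - 10 = -7
  B^(n-1-k) = 7^0 mod 1009 = 1
  Delta = -7 * 1 mod 1009 = 1002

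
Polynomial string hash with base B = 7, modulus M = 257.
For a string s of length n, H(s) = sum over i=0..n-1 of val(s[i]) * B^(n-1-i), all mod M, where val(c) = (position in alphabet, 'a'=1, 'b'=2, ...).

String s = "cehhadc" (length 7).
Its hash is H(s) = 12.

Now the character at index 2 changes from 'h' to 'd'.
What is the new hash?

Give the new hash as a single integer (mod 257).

Answer: 174

Derivation:
val('h') = 8, val('d') = 4
Position k = 2, exponent = n-1-k = 4
B^4 mod M = 7^4 mod 257 = 88
Delta = (4 - 8) * 88 mod 257 = 162
New hash = (12 + 162) mod 257 = 174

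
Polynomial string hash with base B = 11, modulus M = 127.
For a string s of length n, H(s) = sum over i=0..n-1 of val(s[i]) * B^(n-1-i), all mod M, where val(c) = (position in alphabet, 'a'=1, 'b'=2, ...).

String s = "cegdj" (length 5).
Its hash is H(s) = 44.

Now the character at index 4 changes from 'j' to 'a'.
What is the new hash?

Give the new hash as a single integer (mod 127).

Answer: 35

Derivation:
val('j') = 10, val('a') = 1
Position k = 4, exponent = n-1-k = 0
B^0 mod M = 11^0 mod 127 = 1
Delta = (1 - 10) * 1 mod 127 = 118
New hash = (44 + 118) mod 127 = 35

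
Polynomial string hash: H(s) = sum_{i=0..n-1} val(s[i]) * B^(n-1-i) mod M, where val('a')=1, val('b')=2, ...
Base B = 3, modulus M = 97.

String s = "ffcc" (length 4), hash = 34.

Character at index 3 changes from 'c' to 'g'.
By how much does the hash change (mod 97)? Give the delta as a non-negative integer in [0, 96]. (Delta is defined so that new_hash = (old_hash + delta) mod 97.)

Answer: 4

Derivation:
Delta formula: (val(new) - val(old)) * B^(n-1-k) mod M
  val('g') - val('c') = 7 - 3 = 4
  B^(n-1-k) = 3^0 mod 97 = 1
  Delta = 4 * 1 mod 97 = 4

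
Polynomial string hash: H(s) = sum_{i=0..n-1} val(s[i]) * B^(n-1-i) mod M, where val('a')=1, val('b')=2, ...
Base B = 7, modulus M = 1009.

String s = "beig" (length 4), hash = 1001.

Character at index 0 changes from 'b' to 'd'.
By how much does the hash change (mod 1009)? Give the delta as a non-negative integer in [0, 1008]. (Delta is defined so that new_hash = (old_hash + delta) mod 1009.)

Delta formula: (val(new) - val(old)) * B^(n-1-k) mod M
  val('d') - val('b') = 4 - 2 = 2
  B^(n-1-k) = 7^3 mod 1009 = 343
  Delta = 2 * 343 mod 1009 = 686

Answer: 686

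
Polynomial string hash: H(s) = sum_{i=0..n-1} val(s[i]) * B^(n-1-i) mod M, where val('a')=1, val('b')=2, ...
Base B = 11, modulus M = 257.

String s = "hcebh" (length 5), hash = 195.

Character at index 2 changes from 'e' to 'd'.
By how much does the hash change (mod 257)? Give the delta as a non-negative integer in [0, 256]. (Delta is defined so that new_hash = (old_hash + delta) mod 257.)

Answer: 136

Derivation:
Delta formula: (val(new) - val(old)) * B^(n-1-k) mod M
  val('d') - val('e') = 4 - 5 = -1
  B^(n-1-k) = 11^2 mod 257 = 121
  Delta = -1 * 121 mod 257 = 136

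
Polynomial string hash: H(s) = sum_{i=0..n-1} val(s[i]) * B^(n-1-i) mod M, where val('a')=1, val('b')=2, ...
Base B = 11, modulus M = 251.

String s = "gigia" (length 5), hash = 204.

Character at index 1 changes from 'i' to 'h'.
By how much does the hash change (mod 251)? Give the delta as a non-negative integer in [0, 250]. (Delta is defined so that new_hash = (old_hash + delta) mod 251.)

Delta formula: (val(new) - val(old)) * B^(n-1-k) mod M
  val('h') - val('i') = 8 - 9 = -1
  B^(n-1-k) = 11^3 mod 251 = 76
  Delta = -1 * 76 mod 251 = 175

Answer: 175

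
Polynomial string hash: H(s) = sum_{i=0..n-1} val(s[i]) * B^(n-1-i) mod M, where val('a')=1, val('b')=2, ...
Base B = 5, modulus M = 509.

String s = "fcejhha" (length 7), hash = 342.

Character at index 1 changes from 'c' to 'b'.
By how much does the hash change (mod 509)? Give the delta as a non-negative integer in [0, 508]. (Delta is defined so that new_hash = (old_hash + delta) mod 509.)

Delta formula: (val(new) - val(old)) * B^(n-1-k) mod M
  val('b') - val('c') = 2 - 3 = -1
  B^(n-1-k) = 5^5 mod 509 = 71
  Delta = -1 * 71 mod 509 = 438

Answer: 438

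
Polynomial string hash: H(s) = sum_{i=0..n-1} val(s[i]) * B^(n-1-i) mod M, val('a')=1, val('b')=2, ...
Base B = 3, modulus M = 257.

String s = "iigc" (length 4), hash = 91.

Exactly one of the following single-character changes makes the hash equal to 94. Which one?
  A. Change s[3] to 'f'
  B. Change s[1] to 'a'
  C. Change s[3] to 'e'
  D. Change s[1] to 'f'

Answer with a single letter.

Option A: s[3]='c'->'f', delta=(6-3)*3^0 mod 257 = 3, hash=91+3 mod 257 = 94 <-- target
Option B: s[1]='i'->'a', delta=(1-9)*3^2 mod 257 = 185, hash=91+185 mod 257 = 19
Option C: s[3]='c'->'e', delta=(5-3)*3^0 mod 257 = 2, hash=91+2 mod 257 = 93
Option D: s[1]='i'->'f', delta=(6-9)*3^2 mod 257 = 230, hash=91+230 mod 257 = 64

Answer: A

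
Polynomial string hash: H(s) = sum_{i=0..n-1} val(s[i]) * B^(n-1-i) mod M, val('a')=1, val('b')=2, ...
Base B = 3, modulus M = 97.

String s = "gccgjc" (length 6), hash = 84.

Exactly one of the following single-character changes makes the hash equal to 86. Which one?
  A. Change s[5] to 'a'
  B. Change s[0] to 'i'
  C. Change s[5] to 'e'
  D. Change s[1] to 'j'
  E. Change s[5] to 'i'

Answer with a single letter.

Option A: s[5]='c'->'a', delta=(1-3)*3^0 mod 97 = 95, hash=84+95 mod 97 = 82
Option B: s[0]='g'->'i', delta=(9-7)*3^5 mod 97 = 1, hash=84+1 mod 97 = 85
Option C: s[5]='c'->'e', delta=(5-3)*3^0 mod 97 = 2, hash=84+2 mod 97 = 86 <-- target
Option D: s[1]='c'->'j', delta=(10-3)*3^4 mod 97 = 82, hash=84+82 mod 97 = 69
Option E: s[5]='c'->'i', delta=(9-3)*3^0 mod 97 = 6, hash=84+6 mod 97 = 90

Answer: C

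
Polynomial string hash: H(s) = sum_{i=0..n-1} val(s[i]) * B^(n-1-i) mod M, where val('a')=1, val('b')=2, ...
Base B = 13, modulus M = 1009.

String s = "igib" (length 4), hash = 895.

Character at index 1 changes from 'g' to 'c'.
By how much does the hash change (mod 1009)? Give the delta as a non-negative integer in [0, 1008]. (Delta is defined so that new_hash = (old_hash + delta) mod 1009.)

Delta formula: (val(new) - val(old)) * B^(n-1-k) mod M
  val('c') - val('g') = 3 - 7 = -4
  B^(n-1-k) = 13^2 mod 1009 = 169
  Delta = -4 * 169 mod 1009 = 333

Answer: 333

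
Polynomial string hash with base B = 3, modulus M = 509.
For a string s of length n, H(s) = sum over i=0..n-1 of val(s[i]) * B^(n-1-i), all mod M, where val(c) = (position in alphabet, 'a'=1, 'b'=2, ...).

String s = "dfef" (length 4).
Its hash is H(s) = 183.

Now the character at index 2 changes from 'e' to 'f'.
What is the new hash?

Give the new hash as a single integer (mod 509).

Answer: 186

Derivation:
val('e') = 5, val('f') = 6
Position k = 2, exponent = n-1-k = 1
B^1 mod M = 3^1 mod 509 = 3
Delta = (6 - 5) * 3 mod 509 = 3
New hash = (183 + 3) mod 509 = 186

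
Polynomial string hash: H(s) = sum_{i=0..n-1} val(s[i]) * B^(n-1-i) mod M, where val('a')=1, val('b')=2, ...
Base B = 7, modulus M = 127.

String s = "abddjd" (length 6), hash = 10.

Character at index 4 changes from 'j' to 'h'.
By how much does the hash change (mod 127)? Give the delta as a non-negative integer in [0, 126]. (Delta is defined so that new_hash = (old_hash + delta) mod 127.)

Answer: 113

Derivation:
Delta formula: (val(new) - val(old)) * B^(n-1-k) mod M
  val('h') - val('j') = 8 - 10 = -2
  B^(n-1-k) = 7^1 mod 127 = 7
  Delta = -2 * 7 mod 127 = 113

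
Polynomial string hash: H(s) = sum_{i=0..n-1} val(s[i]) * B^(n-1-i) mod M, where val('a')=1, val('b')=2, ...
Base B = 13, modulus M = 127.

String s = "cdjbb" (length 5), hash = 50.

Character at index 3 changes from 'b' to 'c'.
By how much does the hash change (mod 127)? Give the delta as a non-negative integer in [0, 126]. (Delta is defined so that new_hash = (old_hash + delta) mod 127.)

Delta formula: (val(new) - val(old)) * B^(n-1-k) mod M
  val('c') - val('b') = 3 - 2 = 1
  B^(n-1-k) = 13^1 mod 127 = 13
  Delta = 1 * 13 mod 127 = 13

Answer: 13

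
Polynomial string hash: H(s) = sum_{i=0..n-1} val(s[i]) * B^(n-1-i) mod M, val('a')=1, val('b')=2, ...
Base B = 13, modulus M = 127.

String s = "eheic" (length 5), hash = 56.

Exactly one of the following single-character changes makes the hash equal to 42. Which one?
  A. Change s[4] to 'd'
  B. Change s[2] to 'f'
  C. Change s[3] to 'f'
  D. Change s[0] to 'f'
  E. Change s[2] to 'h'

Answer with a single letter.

Answer: D

Derivation:
Option A: s[4]='c'->'d', delta=(4-3)*13^0 mod 127 = 1, hash=56+1 mod 127 = 57
Option B: s[2]='e'->'f', delta=(6-5)*13^2 mod 127 = 42, hash=56+42 mod 127 = 98
Option C: s[3]='i'->'f', delta=(6-9)*13^1 mod 127 = 88, hash=56+88 mod 127 = 17
Option D: s[0]='e'->'f', delta=(6-5)*13^4 mod 127 = 113, hash=56+113 mod 127 = 42 <-- target
Option E: s[2]='e'->'h', delta=(8-5)*13^2 mod 127 = 126, hash=56+126 mod 127 = 55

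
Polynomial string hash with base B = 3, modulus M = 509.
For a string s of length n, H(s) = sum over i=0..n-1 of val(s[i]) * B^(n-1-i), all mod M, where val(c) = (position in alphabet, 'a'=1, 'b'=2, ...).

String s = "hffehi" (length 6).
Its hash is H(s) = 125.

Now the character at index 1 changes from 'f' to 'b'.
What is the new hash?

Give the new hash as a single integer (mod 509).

Answer: 310

Derivation:
val('f') = 6, val('b') = 2
Position k = 1, exponent = n-1-k = 4
B^4 mod M = 3^4 mod 509 = 81
Delta = (2 - 6) * 81 mod 509 = 185
New hash = (125 + 185) mod 509 = 310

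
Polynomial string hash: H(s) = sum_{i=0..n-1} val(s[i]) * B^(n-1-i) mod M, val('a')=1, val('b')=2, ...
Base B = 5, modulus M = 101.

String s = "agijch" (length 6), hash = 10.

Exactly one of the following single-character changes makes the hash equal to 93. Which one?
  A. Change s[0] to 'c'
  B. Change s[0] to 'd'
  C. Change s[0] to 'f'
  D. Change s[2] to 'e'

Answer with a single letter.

Option A: s[0]='a'->'c', delta=(3-1)*5^5 mod 101 = 89, hash=10+89 mod 101 = 99
Option B: s[0]='a'->'d', delta=(4-1)*5^5 mod 101 = 83, hash=10+83 mod 101 = 93 <-- target
Option C: s[0]='a'->'f', delta=(6-1)*5^5 mod 101 = 71, hash=10+71 mod 101 = 81
Option D: s[2]='i'->'e', delta=(5-9)*5^3 mod 101 = 5, hash=10+5 mod 101 = 15

Answer: B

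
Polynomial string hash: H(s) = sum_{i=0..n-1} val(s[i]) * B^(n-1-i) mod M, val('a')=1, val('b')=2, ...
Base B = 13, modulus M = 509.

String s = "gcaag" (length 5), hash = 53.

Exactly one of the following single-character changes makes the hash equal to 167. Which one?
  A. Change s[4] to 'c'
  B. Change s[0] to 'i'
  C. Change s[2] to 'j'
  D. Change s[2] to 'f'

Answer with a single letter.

Answer: B

Derivation:
Option A: s[4]='g'->'c', delta=(3-7)*13^0 mod 509 = 505, hash=53+505 mod 509 = 49
Option B: s[0]='g'->'i', delta=(9-7)*13^4 mod 509 = 114, hash=53+114 mod 509 = 167 <-- target
Option C: s[2]='a'->'j', delta=(10-1)*13^2 mod 509 = 503, hash=53+503 mod 509 = 47
Option D: s[2]='a'->'f', delta=(6-1)*13^2 mod 509 = 336, hash=53+336 mod 509 = 389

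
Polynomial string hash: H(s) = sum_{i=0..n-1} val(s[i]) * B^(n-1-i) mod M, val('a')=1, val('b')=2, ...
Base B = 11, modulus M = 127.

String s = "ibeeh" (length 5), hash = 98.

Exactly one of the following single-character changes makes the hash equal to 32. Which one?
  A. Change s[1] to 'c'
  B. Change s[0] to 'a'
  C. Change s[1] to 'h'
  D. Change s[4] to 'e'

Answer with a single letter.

Answer: A

Derivation:
Option A: s[1]='b'->'c', delta=(3-2)*11^3 mod 127 = 61, hash=98+61 mod 127 = 32 <-- target
Option B: s[0]='i'->'a', delta=(1-9)*11^4 mod 127 = 93, hash=98+93 mod 127 = 64
Option C: s[1]='b'->'h', delta=(8-2)*11^3 mod 127 = 112, hash=98+112 mod 127 = 83
Option D: s[4]='h'->'e', delta=(5-8)*11^0 mod 127 = 124, hash=98+124 mod 127 = 95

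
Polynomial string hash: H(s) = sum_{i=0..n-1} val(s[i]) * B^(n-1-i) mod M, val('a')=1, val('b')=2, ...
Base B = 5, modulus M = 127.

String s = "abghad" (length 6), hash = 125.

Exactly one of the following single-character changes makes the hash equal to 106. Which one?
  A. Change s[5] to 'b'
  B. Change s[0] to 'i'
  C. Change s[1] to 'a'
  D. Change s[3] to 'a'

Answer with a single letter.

Option A: s[5]='d'->'b', delta=(2-4)*5^0 mod 127 = 125, hash=125+125 mod 127 = 123
Option B: s[0]='a'->'i', delta=(9-1)*5^5 mod 127 = 108, hash=125+108 mod 127 = 106 <-- target
Option C: s[1]='b'->'a', delta=(1-2)*5^4 mod 127 = 10, hash=125+10 mod 127 = 8
Option D: s[3]='h'->'a', delta=(1-8)*5^2 mod 127 = 79, hash=125+79 mod 127 = 77

Answer: B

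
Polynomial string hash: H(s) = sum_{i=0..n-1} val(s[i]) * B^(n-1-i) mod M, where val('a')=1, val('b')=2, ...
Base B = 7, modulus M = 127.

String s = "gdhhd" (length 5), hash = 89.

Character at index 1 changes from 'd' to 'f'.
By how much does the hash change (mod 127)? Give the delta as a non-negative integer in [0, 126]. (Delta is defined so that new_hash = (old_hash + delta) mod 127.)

Answer: 51

Derivation:
Delta formula: (val(new) - val(old)) * B^(n-1-k) mod M
  val('f') - val('d') = 6 - 4 = 2
  B^(n-1-k) = 7^3 mod 127 = 89
  Delta = 2 * 89 mod 127 = 51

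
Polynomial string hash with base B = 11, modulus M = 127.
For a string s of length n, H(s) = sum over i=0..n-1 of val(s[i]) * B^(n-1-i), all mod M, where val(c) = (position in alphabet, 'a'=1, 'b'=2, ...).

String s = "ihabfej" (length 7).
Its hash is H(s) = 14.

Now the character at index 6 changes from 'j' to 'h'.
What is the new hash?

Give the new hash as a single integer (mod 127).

Answer: 12

Derivation:
val('j') = 10, val('h') = 8
Position k = 6, exponent = n-1-k = 0
B^0 mod M = 11^0 mod 127 = 1
Delta = (8 - 10) * 1 mod 127 = 125
New hash = (14 + 125) mod 127 = 12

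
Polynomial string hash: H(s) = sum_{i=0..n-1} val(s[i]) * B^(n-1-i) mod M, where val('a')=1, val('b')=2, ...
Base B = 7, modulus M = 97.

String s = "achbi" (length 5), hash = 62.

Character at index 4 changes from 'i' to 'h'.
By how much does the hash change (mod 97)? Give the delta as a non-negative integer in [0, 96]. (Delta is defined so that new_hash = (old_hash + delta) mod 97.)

Delta formula: (val(new) - val(old)) * B^(n-1-k) mod M
  val('h') - val('i') = 8 - 9 = -1
  B^(n-1-k) = 7^0 mod 97 = 1
  Delta = -1 * 1 mod 97 = 96

Answer: 96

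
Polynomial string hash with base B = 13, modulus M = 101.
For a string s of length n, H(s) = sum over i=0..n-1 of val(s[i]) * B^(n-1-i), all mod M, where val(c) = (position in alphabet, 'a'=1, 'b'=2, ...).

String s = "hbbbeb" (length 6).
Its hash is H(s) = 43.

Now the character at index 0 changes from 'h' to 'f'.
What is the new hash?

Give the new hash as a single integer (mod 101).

Answer: 9

Derivation:
val('h') = 8, val('f') = 6
Position k = 0, exponent = n-1-k = 5
B^5 mod M = 13^5 mod 101 = 17
Delta = (6 - 8) * 17 mod 101 = 67
New hash = (43 + 67) mod 101 = 9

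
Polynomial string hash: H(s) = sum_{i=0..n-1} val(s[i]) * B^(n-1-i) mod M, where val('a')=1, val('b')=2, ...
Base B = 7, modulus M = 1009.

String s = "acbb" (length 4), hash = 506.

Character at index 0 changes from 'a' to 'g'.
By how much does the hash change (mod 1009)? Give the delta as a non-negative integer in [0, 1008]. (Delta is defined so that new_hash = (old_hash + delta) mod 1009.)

Delta formula: (val(new) - val(old)) * B^(n-1-k) mod M
  val('g') - val('a') = 7 - 1 = 6
  B^(n-1-k) = 7^3 mod 1009 = 343
  Delta = 6 * 343 mod 1009 = 40

Answer: 40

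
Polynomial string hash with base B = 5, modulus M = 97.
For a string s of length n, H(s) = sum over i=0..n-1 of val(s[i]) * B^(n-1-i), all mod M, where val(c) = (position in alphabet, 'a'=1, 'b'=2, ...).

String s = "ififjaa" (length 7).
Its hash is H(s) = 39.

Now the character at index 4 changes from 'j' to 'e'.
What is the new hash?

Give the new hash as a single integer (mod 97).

val('j') = 10, val('e') = 5
Position k = 4, exponent = n-1-k = 2
B^2 mod M = 5^2 mod 97 = 25
Delta = (5 - 10) * 25 mod 97 = 69
New hash = (39 + 69) mod 97 = 11

Answer: 11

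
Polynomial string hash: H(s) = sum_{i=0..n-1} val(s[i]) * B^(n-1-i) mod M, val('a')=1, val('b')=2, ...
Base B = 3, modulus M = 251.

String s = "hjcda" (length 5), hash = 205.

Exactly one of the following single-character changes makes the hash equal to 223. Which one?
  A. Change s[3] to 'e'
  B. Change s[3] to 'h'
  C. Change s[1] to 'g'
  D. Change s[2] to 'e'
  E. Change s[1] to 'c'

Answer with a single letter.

Answer: D

Derivation:
Option A: s[3]='d'->'e', delta=(5-4)*3^1 mod 251 = 3, hash=205+3 mod 251 = 208
Option B: s[3]='d'->'h', delta=(8-4)*3^1 mod 251 = 12, hash=205+12 mod 251 = 217
Option C: s[1]='j'->'g', delta=(7-10)*3^3 mod 251 = 170, hash=205+170 mod 251 = 124
Option D: s[2]='c'->'e', delta=(5-3)*3^2 mod 251 = 18, hash=205+18 mod 251 = 223 <-- target
Option E: s[1]='j'->'c', delta=(3-10)*3^3 mod 251 = 62, hash=205+62 mod 251 = 16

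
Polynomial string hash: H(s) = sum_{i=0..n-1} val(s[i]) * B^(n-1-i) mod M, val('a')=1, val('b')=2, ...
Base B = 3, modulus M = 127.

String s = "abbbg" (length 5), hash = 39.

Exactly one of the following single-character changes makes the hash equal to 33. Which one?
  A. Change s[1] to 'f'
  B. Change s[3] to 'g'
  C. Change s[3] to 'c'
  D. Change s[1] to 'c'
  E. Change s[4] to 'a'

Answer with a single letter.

Option A: s[1]='b'->'f', delta=(6-2)*3^3 mod 127 = 108, hash=39+108 mod 127 = 20
Option B: s[3]='b'->'g', delta=(7-2)*3^1 mod 127 = 15, hash=39+15 mod 127 = 54
Option C: s[3]='b'->'c', delta=(3-2)*3^1 mod 127 = 3, hash=39+3 mod 127 = 42
Option D: s[1]='b'->'c', delta=(3-2)*3^3 mod 127 = 27, hash=39+27 mod 127 = 66
Option E: s[4]='g'->'a', delta=(1-7)*3^0 mod 127 = 121, hash=39+121 mod 127 = 33 <-- target

Answer: E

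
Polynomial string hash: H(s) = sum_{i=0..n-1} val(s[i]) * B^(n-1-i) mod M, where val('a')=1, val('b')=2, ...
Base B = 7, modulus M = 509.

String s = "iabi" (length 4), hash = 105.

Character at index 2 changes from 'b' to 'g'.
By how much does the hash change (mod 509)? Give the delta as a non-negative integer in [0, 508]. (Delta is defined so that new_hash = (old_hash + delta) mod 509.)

Delta formula: (val(new) - val(old)) * B^(n-1-k) mod M
  val('g') - val('b') = 7 - 2 = 5
  B^(n-1-k) = 7^1 mod 509 = 7
  Delta = 5 * 7 mod 509 = 35

Answer: 35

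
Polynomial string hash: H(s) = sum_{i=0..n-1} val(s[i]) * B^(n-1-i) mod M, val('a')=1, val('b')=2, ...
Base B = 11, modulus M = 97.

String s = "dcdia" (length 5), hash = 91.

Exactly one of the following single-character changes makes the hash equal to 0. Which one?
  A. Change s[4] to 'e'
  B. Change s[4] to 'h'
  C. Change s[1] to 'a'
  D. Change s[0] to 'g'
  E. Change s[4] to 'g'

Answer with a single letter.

Answer: E

Derivation:
Option A: s[4]='a'->'e', delta=(5-1)*11^0 mod 97 = 4, hash=91+4 mod 97 = 95
Option B: s[4]='a'->'h', delta=(8-1)*11^0 mod 97 = 7, hash=91+7 mod 97 = 1
Option C: s[1]='c'->'a', delta=(1-3)*11^3 mod 97 = 54, hash=91+54 mod 97 = 48
Option D: s[0]='d'->'g', delta=(7-4)*11^4 mod 97 = 79, hash=91+79 mod 97 = 73
Option E: s[4]='a'->'g', delta=(7-1)*11^0 mod 97 = 6, hash=91+6 mod 97 = 0 <-- target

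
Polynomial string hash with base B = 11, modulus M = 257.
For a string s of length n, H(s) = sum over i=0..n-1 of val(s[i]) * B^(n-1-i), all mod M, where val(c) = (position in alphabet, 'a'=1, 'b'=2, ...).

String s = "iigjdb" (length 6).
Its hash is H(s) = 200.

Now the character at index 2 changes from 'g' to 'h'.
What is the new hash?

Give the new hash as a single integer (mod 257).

Answer: 246

Derivation:
val('g') = 7, val('h') = 8
Position k = 2, exponent = n-1-k = 3
B^3 mod M = 11^3 mod 257 = 46
Delta = (8 - 7) * 46 mod 257 = 46
New hash = (200 + 46) mod 257 = 246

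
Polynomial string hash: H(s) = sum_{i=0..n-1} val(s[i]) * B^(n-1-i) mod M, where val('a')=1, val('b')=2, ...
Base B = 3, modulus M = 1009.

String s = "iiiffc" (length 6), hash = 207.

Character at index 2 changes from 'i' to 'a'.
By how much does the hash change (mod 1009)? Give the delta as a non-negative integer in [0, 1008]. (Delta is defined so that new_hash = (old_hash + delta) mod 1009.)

Delta formula: (val(new) - val(old)) * B^(n-1-k) mod M
  val('a') - val('i') = 1 - 9 = -8
  B^(n-1-k) = 3^3 mod 1009 = 27
  Delta = -8 * 27 mod 1009 = 793

Answer: 793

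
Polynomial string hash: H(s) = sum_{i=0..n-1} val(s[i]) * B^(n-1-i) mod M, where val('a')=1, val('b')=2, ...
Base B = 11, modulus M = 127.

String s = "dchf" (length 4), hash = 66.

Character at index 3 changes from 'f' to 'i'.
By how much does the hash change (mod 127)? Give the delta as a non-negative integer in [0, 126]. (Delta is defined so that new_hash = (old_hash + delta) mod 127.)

Delta formula: (val(new) - val(old)) * B^(n-1-k) mod M
  val('i') - val('f') = 9 - 6 = 3
  B^(n-1-k) = 11^0 mod 127 = 1
  Delta = 3 * 1 mod 127 = 3

Answer: 3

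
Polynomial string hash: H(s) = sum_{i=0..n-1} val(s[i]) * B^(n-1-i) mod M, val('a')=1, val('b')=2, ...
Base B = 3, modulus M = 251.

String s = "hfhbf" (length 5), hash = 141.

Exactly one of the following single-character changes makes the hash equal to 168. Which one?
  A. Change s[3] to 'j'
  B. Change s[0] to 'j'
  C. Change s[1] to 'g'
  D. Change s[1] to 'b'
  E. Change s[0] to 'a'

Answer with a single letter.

Answer: C

Derivation:
Option A: s[3]='b'->'j', delta=(10-2)*3^1 mod 251 = 24, hash=141+24 mod 251 = 165
Option B: s[0]='h'->'j', delta=(10-8)*3^4 mod 251 = 162, hash=141+162 mod 251 = 52
Option C: s[1]='f'->'g', delta=(7-6)*3^3 mod 251 = 27, hash=141+27 mod 251 = 168 <-- target
Option D: s[1]='f'->'b', delta=(2-6)*3^3 mod 251 = 143, hash=141+143 mod 251 = 33
Option E: s[0]='h'->'a', delta=(1-8)*3^4 mod 251 = 186, hash=141+186 mod 251 = 76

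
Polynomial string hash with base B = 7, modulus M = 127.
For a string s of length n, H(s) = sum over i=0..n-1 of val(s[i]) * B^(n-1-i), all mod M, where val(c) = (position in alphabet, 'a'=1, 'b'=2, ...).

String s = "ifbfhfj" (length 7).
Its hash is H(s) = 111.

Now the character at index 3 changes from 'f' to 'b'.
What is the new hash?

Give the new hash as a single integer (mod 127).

val('f') = 6, val('b') = 2
Position k = 3, exponent = n-1-k = 3
B^3 mod M = 7^3 mod 127 = 89
Delta = (2 - 6) * 89 mod 127 = 25
New hash = (111 + 25) mod 127 = 9

Answer: 9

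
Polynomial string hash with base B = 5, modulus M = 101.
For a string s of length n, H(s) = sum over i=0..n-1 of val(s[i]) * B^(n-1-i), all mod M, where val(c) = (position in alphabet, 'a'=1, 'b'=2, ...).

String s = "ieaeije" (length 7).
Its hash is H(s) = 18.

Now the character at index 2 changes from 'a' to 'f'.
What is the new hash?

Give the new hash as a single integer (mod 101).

val('a') = 1, val('f') = 6
Position k = 2, exponent = n-1-k = 4
B^4 mod M = 5^4 mod 101 = 19
Delta = (6 - 1) * 19 mod 101 = 95
New hash = (18 + 95) mod 101 = 12

Answer: 12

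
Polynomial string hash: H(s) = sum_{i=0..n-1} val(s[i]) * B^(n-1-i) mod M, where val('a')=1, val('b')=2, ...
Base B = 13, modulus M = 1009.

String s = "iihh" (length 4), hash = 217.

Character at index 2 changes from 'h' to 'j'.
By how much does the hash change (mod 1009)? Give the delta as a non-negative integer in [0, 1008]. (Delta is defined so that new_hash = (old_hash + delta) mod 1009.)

Delta formula: (val(new) - val(old)) * B^(n-1-k) mod M
  val('j') - val('h') = 10 - 8 = 2
  B^(n-1-k) = 13^1 mod 1009 = 13
  Delta = 2 * 13 mod 1009 = 26

Answer: 26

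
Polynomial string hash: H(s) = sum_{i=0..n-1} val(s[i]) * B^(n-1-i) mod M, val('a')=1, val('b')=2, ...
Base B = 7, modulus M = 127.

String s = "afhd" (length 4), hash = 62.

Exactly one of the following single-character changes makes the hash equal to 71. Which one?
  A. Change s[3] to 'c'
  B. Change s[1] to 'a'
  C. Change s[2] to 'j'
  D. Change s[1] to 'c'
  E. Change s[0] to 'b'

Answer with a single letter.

Answer: B

Derivation:
Option A: s[3]='d'->'c', delta=(3-4)*7^0 mod 127 = 126, hash=62+126 mod 127 = 61
Option B: s[1]='f'->'a', delta=(1-6)*7^2 mod 127 = 9, hash=62+9 mod 127 = 71 <-- target
Option C: s[2]='h'->'j', delta=(10-8)*7^1 mod 127 = 14, hash=62+14 mod 127 = 76
Option D: s[1]='f'->'c', delta=(3-6)*7^2 mod 127 = 107, hash=62+107 mod 127 = 42
Option E: s[0]='a'->'b', delta=(2-1)*7^3 mod 127 = 89, hash=62+89 mod 127 = 24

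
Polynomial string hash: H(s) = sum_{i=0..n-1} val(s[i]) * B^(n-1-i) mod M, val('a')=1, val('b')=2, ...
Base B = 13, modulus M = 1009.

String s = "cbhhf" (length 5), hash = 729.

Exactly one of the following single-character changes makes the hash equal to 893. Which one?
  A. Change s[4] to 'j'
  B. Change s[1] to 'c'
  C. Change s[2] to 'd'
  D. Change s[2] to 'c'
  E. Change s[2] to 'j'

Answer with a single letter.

Option A: s[4]='f'->'j', delta=(10-6)*13^0 mod 1009 = 4, hash=729+4 mod 1009 = 733
Option B: s[1]='b'->'c', delta=(3-2)*13^3 mod 1009 = 179, hash=729+179 mod 1009 = 908
Option C: s[2]='h'->'d', delta=(4-8)*13^2 mod 1009 = 333, hash=729+333 mod 1009 = 53
Option D: s[2]='h'->'c', delta=(3-8)*13^2 mod 1009 = 164, hash=729+164 mod 1009 = 893 <-- target
Option E: s[2]='h'->'j', delta=(10-8)*13^2 mod 1009 = 338, hash=729+338 mod 1009 = 58

Answer: D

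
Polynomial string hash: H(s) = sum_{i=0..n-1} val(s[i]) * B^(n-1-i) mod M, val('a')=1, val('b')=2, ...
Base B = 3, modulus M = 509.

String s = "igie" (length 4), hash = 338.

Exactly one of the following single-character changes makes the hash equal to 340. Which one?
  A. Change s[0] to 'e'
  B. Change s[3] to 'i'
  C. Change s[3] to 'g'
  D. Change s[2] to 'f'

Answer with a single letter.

Option A: s[0]='i'->'e', delta=(5-9)*3^3 mod 509 = 401, hash=338+401 mod 509 = 230
Option B: s[3]='e'->'i', delta=(9-5)*3^0 mod 509 = 4, hash=338+4 mod 509 = 342
Option C: s[3]='e'->'g', delta=(7-5)*3^0 mod 509 = 2, hash=338+2 mod 509 = 340 <-- target
Option D: s[2]='i'->'f', delta=(6-9)*3^1 mod 509 = 500, hash=338+500 mod 509 = 329

Answer: C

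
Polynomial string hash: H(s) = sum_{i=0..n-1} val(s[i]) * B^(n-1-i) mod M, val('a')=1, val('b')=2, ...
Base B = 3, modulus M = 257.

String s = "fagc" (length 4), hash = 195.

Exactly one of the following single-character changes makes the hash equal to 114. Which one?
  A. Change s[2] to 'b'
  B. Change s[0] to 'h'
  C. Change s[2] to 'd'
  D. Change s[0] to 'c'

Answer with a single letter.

Answer: D

Derivation:
Option A: s[2]='g'->'b', delta=(2-7)*3^1 mod 257 = 242, hash=195+242 mod 257 = 180
Option B: s[0]='f'->'h', delta=(8-6)*3^3 mod 257 = 54, hash=195+54 mod 257 = 249
Option C: s[2]='g'->'d', delta=(4-7)*3^1 mod 257 = 248, hash=195+248 mod 257 = 186
Option D: s[0]='f'->'c', delta=(3-6)*3^3 mod 257 = 176, hash=195+176 mod 257 = 114 <-- target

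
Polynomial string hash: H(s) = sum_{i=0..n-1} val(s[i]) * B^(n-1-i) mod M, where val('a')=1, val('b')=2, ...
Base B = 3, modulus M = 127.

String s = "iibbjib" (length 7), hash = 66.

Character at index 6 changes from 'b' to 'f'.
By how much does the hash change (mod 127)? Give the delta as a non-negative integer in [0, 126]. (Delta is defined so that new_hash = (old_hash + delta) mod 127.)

Answer: 4

Derivation:
Delta formula: (val(new) - val(old)) * B^(n-1-k) mod M
  val('f') - val('b') = 6 - 2 = 4
  B^(n-1-k) = 3^0 mod 127 = 1
  Delta = 4 * 1 mod 127 = 4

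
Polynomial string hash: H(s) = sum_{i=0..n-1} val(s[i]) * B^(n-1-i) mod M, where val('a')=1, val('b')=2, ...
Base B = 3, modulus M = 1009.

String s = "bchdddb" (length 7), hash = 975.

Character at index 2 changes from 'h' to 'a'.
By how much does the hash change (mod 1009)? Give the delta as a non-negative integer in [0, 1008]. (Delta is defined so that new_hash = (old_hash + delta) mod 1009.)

Delta formula: (val(new) - val(old)) * B^(n-1-k) mod M
  val('a') - val('h') = 1 - 8 = -7
  B^(n-1-k) = 3^4 mod 1009 = 81
  Delta = -7 * 81 mod 1009 = 442

Answer: 442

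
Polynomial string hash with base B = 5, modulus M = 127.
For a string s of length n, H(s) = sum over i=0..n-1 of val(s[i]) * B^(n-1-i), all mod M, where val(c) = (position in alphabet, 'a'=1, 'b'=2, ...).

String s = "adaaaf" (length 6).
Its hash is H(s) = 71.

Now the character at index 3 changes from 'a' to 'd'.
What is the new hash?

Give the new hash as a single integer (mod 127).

val('a') = 1, val('d') = 4
Position k = 3, exponent = n-1-k = 2
B^2 mod M = 5^2 mod 127 = 25
Delta = (4 - 1) * 25 mod 127 = 75
New hash = (71 + 75) mod 127 = 19

Answer: 19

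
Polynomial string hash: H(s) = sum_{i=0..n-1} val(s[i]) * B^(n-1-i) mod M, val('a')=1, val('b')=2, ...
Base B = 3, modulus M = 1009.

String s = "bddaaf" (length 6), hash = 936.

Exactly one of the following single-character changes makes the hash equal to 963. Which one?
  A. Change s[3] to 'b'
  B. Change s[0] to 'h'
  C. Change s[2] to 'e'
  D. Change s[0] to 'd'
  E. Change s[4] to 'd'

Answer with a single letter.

Option A: s[3]='a'->'b', delta=(2-1)*3^2 mod 1009 = 9, hash=936+9 mod 1009 = 945
Option B: s[0]='b'->'h', delta=(8-2)*3^5 mod 1009 = 449, hash=936+449 mod 1009 = 376
Option C: s[2]='d'->'e', delta=(5-4)*3^3 mod 1009 = 27, hash=936+27 mod 1009 = 963 <-- target
Option D: s[0]='b'->'d', delta=(4-2)*3^5 mod 1009 = 486, hash=936+486 mod 1009 = 413
Option E: s[4]='a'->'d', delta=(4-1)*3^1 mod 1009 = 9, hash=936+9 mod 1009 = 945

Answer: C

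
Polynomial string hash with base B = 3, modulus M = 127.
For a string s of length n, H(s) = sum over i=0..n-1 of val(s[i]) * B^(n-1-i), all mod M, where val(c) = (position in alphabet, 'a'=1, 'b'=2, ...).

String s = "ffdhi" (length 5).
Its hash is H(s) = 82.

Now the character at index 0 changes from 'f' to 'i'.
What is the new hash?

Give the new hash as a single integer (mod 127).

val('f') = 6, val('i') = 9
Position k = 0, exponent = n-1-k = 4
B^4 mod M = 3^4 mod 127 = 81
Delta = (9 - 6) * 81 mod 127 = 116
New hash = (82 + 116) mod 127 = 71

Answer: 71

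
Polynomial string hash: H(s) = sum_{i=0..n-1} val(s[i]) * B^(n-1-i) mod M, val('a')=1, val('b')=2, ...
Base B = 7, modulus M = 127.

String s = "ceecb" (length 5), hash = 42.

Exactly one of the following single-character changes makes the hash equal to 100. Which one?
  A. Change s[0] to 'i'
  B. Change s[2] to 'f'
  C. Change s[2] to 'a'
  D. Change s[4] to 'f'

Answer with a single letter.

Option A: s[0]='c'->'i', delta=(9-3)*7^4 mod 127 = 55, hash=42+55 mod 127 = 97
Option B: s[2]='e'->'f', delta=(6-5)*7^2 mod 127 = 49, hash=42+49 mod 127 = 91
Option C: s[2]='e'->'a', delta=(1-5)*7^2 mod 127 = 58, hash=42+58 mod 127 = 100 <-- target
Option D: s[4]='b'->'f', delta=(6-2)*7^0 mod 127 = 4, hash=42+4 mod 127 = 46

Answer: C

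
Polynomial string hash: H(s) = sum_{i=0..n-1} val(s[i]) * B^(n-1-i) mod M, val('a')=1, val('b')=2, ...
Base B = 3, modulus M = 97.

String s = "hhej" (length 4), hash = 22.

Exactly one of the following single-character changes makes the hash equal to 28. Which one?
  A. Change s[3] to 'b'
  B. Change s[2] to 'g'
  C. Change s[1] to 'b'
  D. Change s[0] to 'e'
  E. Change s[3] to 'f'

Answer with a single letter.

Option A: s[3]='j'->'b', delta=(2-10)*3^0 mod 97 = 89, hash=22+89 mod 97 = 14
Option B: s[2]='e'->'g', delta=(7-5)*3^1 mod 97 = 6, hash=22+6 mod 97 = 28 <-- target
Option C: s[1]='h'->'b', delta=(2-8)*3^2 mod 97 = 43, hash=22+43 mod 97 = 65
Option D: s[0]='h'->'e', delta=(5-8)*3^3 mod 97 = 16, hash=22+16 mod 97 = 38
Option E: s[3]='j'->'f', delta=(6-10)*3^0 mod 97 = 93, hash=22+93 mod 97 = 18

Answer: B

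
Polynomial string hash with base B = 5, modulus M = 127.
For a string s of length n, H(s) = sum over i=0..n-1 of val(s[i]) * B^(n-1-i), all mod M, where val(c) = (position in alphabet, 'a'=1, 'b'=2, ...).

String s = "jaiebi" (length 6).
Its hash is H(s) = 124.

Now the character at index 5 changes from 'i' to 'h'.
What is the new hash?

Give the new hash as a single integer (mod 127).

val('i') = 9, val('h') = 8
Position k = 5, exponent = n-1-k = 0
B^0 mod M = 5^0 mod 127 = 1
Delta = (8 - 9) * 1 mod 127 = 126
New hash = (124 + 126) mod 127 = 123

Answer: 123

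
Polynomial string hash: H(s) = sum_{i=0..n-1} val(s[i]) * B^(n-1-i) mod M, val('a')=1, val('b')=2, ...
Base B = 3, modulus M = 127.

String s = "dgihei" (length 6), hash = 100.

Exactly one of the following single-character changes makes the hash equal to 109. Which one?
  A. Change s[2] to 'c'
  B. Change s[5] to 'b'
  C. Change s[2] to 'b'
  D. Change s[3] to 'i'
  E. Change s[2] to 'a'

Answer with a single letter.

Answer: D

Derivation:
Option A: s[2]='i'->'c', delta=(3-9)*3^3 mod 127 = 92, hash=100+92 mod 127 = 65
Option B: s[5]='i'->'b', delta=(2-9)*3^0 mod 127 = 120, hash=100+120 mod 127 = 93
Option C: s[2]='i'->'b', delta=(2-9)*3^3 mod 127 = 65, hash=100+65 mod 127 = 38
Option D: s[3]='h'->'i', delta=(9-8)*3^2 mod 127 = 9, hash=100+9 mod 127 = 109 <-- target
Option E: s[2]='i'->'a', delta=(1-9)*3^3 mod 127 = 38, hash=100+38 mod 127 = 11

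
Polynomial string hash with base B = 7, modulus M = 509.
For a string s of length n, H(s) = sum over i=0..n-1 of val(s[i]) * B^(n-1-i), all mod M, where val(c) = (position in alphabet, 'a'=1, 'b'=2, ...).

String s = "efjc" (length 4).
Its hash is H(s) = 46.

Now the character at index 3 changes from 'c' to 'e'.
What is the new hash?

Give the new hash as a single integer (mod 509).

Answer: 48

Derivation:
val('c') = 3, val('e') = 5
Position k = 3, exponent = n-1-k = 0
B^0 mod M = 7^0 mod 509 = 1
Delta = (5 - 3) * 1 mod 509 = 2
New hash = (46 + 2) mod 509 = 48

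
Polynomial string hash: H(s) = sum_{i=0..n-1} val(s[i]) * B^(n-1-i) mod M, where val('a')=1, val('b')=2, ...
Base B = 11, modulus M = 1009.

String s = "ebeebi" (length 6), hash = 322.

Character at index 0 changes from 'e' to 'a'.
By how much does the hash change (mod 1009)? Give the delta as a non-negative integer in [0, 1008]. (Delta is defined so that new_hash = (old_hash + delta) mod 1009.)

Delta formula: (val(new) - val(old)) * B^(n-1-k) mod M
  val('a') - val('e') = 1 - 5 = -4
  B^(n-1-k) = 11^5 mod 1009 = 620
  Delta = -4 * 620 mod 1009 = 547

Answer: 547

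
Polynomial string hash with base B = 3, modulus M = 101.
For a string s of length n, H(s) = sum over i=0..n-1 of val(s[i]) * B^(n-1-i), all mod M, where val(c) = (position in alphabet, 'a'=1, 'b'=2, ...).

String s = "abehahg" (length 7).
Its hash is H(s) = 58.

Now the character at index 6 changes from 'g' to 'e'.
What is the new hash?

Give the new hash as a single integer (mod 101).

Answer: 56

Derivation:
val('g') = 7, val('e') = 5
Position k = 6, exponent = n-1-k = 0
B^0 mod M = 3^0 mod 101 = 1
Delta = (5 - 7) * 1 mod 101 = 99
New hash = (58 + 99) mod 101 = 56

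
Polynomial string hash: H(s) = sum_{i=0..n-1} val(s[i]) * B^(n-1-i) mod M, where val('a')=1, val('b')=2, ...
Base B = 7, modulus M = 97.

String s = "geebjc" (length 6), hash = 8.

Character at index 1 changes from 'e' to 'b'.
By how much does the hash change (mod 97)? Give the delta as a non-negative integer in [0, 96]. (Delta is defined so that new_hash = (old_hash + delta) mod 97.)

Answer: 72

Derivation:
Delta formula: (val(new) - val(old)) * B^(n-1-k) mod M
  val('b') - val('e') = 2 - 5 = -3
  B^(n-1-k) = 7^4 mod 97 = 73
  Delta = -3 * 73 mod 97 = 72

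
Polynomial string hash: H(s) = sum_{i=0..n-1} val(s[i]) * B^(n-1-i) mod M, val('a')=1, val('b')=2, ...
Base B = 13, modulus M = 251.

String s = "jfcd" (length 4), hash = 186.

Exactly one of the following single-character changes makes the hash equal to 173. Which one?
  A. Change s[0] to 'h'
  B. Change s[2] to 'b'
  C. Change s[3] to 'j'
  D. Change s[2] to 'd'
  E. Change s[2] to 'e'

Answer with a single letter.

Answer: B

Derivation:
Option A: s[0]='j'->'h', delta=(8-10)*13^3 mod 251 = 124, hash=186+124 mod 251 = 59
Option B: s[2]='c'->'b', delta=(2-3)*13^1 mod 251 = 238, hash=186+238 mod 251 = 173 <-- target
Option C: s[3]='d'->'j', delta=(10-4)*13^0 mod 251 = 6, hash=186+6 mod 251 = 192
Option D: s[2]='c'->'d', delta=(4-3)*13^1 mod 251 = 13, hash=186+13 mod 251 = 199
Option E: s[2]='c'->'e', delta=(5-3)*13^1 mod 251 = 26, hash=186+26 mod 251 = 212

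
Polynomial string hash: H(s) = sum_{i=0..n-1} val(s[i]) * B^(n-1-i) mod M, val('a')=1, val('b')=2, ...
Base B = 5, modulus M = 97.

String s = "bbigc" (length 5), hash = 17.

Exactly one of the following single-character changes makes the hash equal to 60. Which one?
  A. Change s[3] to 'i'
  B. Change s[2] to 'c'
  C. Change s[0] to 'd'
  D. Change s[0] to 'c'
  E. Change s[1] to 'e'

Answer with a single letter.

Option A: s[3]='g'->'i', delta=(9-7)*5^1 mod 97 = 10, hash=17+10 mod 97 = 27
Option B: s[2]='i'->'c', delta=(3-9)*5^2 mod 97 = 44, hash=17+44 mod 97 = 61
Option C: s[0]='b'->'d', delta=(4-2)*5^4 mod 97 = 86, hash=17+86 mod 97 = 6
Option D: s[0]='b'->'c', delta=(3-2)*5^4 mod 97 = 43, hash=17+43 mod 97 = 60 <-- target
Option E: s[1]='b'->'e', delta=(5-2)*5^3 mod 97 = 84, hash=17+84 mod 97 = 4

Answer: D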